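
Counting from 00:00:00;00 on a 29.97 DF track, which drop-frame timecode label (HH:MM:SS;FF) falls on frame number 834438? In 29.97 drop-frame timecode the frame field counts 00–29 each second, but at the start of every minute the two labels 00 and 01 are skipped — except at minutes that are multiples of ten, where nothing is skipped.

Each 10-minute DF block holds 10 × 60 × 30 − 9 × 2 = 17982 frames. 834438 ÷ 17982 → 46 full blocks, remainder 7266.
Within the partial block the first minute is 1800 frames and each further minute 1798, so 4 further minute boundaries passed. Total skipped labels = 18 × 46 + 2 × 4 = 836.
Non-drop label index = 834438 + 836 = 835274; at 30 labels/s that is 07:44:02:14, i.e. DF 07:44:02;14.

07:44:02;14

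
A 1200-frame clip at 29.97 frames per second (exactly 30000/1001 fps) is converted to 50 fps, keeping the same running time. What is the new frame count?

Target frames = source frames × (target rate / source rate) = 1200 × (50)/(30000/1001) = 1200 × 1001/600 = 2002.

2002 frames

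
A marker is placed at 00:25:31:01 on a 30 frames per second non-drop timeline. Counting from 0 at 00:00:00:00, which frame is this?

Total seconds to the label: (0 × 3600 + 25 × 60 + 31) = 1531.
Frame index = 1531 × 30 + 1 = 45931.

45931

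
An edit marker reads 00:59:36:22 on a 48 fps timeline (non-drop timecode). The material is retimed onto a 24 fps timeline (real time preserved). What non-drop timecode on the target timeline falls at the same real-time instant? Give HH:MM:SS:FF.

Source frame index: (0×3600 + 59×60 + 36) × 48 + 22 = 171670.
Real time: 171670 / (48) = 85835/24 s.
Target frame: (85835/24) × (24) = 85835.
At 24 labels/s: frame 85835 → 00:59:36:11.

00:59:36:11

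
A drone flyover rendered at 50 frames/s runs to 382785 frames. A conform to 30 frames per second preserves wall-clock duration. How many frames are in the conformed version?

Target frames = source frames × (target rate / source rate) = 382785 × (30)/(50) = 382785 × 3/5 = 229671.

229671 frames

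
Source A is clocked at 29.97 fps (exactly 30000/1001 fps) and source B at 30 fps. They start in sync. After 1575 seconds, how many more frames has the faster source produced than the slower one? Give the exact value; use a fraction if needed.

A emits 30000/1001 × 1575 = 6750000/143 frames; B emits 30 × 1575 = 47250.
Difference = 6750/143 frames (≈ 47.2028); B is ahead of A.

6750/143 frames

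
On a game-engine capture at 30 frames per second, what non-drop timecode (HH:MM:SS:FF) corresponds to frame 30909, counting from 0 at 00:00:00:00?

00:17:10:09

30909 ÷ 30 = 1030 full seconds, remainder 9 frames.
1030 s = 0 h 17 min 10 s.
Timecode: 00:17:10:09.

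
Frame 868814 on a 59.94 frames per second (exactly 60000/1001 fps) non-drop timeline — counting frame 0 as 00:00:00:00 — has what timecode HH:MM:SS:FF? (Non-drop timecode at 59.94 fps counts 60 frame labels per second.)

868814 ÷ 60 = 14480 full seconds, remainder 14 frames.
14480 s = 4 h 1 min 20 s.
Timecode: 04:01:20:14.

04:01:20:14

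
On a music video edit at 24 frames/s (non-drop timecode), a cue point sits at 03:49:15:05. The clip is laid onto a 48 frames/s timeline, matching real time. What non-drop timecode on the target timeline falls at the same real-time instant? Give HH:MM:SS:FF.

03:49:15:10

Source frame index: (3×3600 + 49×60 + 15) × 24 + 5 = 330125.
Real time: 330125 / (24) = 330125/24 s.
Target frame: (330125/24) × (48) = 660250.
At 48 labels/s: frame 660250 → 03:49:15:10.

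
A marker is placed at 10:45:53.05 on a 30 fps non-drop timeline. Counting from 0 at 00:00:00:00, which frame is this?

Total seconds to the label: (10 × 3600 + 45 × 60 + 53) = 38753.
Frame index = 38753 × 30 + 5 = 1162595.

1162595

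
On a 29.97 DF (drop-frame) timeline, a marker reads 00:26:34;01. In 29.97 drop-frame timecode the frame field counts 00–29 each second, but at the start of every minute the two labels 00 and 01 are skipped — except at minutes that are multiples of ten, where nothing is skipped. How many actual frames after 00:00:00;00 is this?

Complete 10-minute blocks: 2, each 17982 frames → 35964.
Remaining 6 whole minutes in the current block: 1800 + 5 × 1798 = 10790 frames.
Within the current minute: 34 × 30 + 1 − 2 = 1019 (labels ;00/;01 skipped at this minute). Total = 35964 + 10790 + 1019 = 47773.

47773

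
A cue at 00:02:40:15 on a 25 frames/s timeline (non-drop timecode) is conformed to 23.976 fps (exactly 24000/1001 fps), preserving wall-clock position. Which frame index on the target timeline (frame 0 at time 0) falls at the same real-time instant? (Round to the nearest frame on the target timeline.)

Source frame index: (0×3600 + 2×60 + 40) × 25 + 15 = 4015.
Real time: 4015 / (25) = 803/5 s.
Target frame: (803/5) × (24000/1001) = 350400/91 ≈ 3850.549 → 3851.

frame 3851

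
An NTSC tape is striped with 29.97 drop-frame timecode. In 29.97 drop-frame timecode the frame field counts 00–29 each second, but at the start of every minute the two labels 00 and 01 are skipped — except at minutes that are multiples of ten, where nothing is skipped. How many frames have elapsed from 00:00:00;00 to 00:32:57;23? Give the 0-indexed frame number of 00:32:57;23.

As if non-drop at 30 labels/s: (0 × 3600 + 32 × 60 + 57) × 30 + 23 = 59333.
Minute boundaries passed: 32; those not divisible by 10: 32 − 3 = 29; dropped labels = 2 × 29 = 58.
Actual frame index = 59333 − 58 = 59275.

59275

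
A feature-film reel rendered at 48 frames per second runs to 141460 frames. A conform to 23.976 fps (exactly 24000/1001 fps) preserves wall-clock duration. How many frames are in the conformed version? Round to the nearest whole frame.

70659 frames

Frames at target rate = 141460 × (24000/1001) / (48) = 6430000/91 ≈ 70659.341.
Nearest whole frame: 70659.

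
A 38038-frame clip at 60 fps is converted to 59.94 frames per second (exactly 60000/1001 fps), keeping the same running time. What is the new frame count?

Target frames = source frames × (target rate / source rate) = 38038 × (60000/1001)/(60) = 38038 × 1000/1001 = 38000.

38000 frames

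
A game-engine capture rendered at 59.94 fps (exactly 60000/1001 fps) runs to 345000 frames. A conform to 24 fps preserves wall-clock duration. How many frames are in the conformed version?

138138 frames

Target frames = source frames × (target rate / source rate) = 345000 × (24)/(60000/1001) = 345000 × 1001/2500 = 138138.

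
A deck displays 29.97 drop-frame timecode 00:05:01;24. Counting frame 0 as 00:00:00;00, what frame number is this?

9044

Complete 10-minute blocks: 0, each 17982 frames → 0.
Remaining 5 whole minutes in the current block: 1800 + 4 × 1798 = 8992 frames.
Within the current minute: 1 × 30 + 24 − 2 = 52 (labels ;00/;01 skipped at this minute). Total = 0 + 8992 + 52 = 9044.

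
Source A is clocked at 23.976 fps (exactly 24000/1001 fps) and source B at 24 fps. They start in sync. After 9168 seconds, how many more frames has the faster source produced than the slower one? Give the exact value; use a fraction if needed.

A emits 24000/1001 × 9168 = 220032000/1001 frames; B emits 24 × 9168 = 220032.
Difference = 220032/1001 frames (≈ 219.8122); B is ahead of A.

220032/1001 frames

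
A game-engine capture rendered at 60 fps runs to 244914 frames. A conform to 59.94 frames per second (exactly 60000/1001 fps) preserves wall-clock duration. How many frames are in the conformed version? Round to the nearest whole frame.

244669 frames

Frames at target rate = 244914 × (60000/1001) / (60) = 244914000/1001 ≈ 244669.331.
Nearest whole frame: 244669.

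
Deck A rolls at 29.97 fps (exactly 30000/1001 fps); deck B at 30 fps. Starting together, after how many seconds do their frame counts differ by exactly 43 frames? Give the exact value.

The gap grows by |30 − 30000/1001| = 30/1001 frames per second.
Time for a 43-frame gap: 43 ÷ (30/1001) = 43043/30 s.

43043/30 seconds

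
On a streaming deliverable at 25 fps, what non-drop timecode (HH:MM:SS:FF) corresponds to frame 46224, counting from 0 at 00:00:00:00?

00:30:48:24

46224 ÷ 25 = 1848 full seconds, remainder 24 frames.
1848 s = 0 h 30 min 48 s.
Timecode: 00:30:48:24.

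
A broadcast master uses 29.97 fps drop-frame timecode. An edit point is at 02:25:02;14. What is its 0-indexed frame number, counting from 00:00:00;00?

260812

Complete 10-minute blocks: 14, each 17982 frames → 251748.
Remaining 5 whole minutes in the current block: 1800 + 4 × 1798 = 8992 frames.
Within the current minute: 2 × 30 + 14 − 2 = 72 (labels ;00/;01 skipped at this minute). Total = 251748 + 8992 + 72 = 260812.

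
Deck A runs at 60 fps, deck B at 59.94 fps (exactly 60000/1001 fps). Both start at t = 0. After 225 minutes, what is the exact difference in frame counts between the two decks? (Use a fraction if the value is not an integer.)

810000/1001 frames

225 min = 13500 s.
A emits 60 × 13500 = 810000 frames; B emits 60000/1001 × 13500 = 810000000/1001.
Difference = 810000/1001 frames (≈ 809.1908); B is behind A.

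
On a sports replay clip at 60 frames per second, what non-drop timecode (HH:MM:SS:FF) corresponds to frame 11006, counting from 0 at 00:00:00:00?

11006 ÷ 60 = 183 full seconds, remainder 26 frames.
183 s = 0 h 3 min 3 s.
Timecode: 00:03:03:26.

00:03:03:26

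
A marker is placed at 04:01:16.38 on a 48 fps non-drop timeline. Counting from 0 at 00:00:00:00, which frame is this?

Total seconds to the label: (4 × 3600 + 1 × 60 + 16) = 14476.
Frame index = 14476 × 48 + 38 = 694886.

694886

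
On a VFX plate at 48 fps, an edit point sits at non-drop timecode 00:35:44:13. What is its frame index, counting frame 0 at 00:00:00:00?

Total seconds to the label: (0 × 3600 + 35 × 60 + 44) = 2144.
Frame index = 2144 × 48 + 13 = 102925.

frame 102925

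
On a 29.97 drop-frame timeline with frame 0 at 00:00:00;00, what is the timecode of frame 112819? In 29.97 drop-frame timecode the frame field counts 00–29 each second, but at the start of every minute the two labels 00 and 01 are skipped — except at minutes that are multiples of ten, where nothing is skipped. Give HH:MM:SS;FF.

01:02:44;11

Each 10-minute DF block holds 10 × 60 × 30 − 9 × 2 = 17982 frames. 112819 ÷ 17982 → 6 full blocks, remainder 4927.
Within the partial block the first minute is 1800 frames and each further minute 1798, so 2 further minute boundaries passed. Total skipped labels = 18 × 6 + 2 × 2 = 112.
Non-drop label index = 112819 + 112 = 112931; at 30 labels/s that is 01:02:44:11, i.e. DF 01:02:44;11.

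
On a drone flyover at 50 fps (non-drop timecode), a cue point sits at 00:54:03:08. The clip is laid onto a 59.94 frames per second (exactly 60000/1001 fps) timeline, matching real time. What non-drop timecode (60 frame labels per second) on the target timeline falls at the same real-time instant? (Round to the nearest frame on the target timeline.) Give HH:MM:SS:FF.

Source frame index: (0×3600 + 54×60 + 3) × 50 + 8 = 162158.
Real time: 162158 / (50) = 81079/25 s.
Target frame: (81079/25) × (60000/1001) = 194589600/1001 ≈ 194395.205 → 194395.
At 60 labels/s: frame 194395 → 00:53:59:55.

00:53:59:55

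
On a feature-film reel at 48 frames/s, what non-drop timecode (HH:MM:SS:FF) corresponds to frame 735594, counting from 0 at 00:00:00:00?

04:15:24:42

735594 ÷ 48 = 15324 full seconds, remainder 42 frames.
15324 s = 4 h 15 min 24 s.
Timecode: 04:15:24:42.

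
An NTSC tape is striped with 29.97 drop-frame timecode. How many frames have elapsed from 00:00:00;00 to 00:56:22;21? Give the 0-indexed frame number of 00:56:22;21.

101379

Complete 10-minute blocks: 5, each 17982 frames → 89910.
Remaining 6 whole minutes in the current block: 1800 + 5 × 1798 = 10790 frames.
Within the current minute: 22 × 30 + 21 − 2 = 679 (labels ;00/;01 skipped at this minute). Total = 89910 + 10790 + 679 = 101379.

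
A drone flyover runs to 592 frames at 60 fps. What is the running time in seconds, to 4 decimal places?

9.8667 seconds

Running time = 592 × 1/60 = 148/15 s ≈ 9.8667 s.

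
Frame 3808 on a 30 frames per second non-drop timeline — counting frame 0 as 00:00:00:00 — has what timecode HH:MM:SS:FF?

3808 ÷ 30 = 126 full seconds, remainder 28 frames.
126 s = 0 h 2 min 6 s.
Timecode: 00:02:06:28.

00:02:06:28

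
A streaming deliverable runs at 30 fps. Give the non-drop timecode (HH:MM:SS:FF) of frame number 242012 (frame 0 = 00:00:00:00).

242012 ÷ 30 = 8067 full seconds, remainder 2 frames.
8067 s = 2 h 14 min 27 s.
Timecode: 02:14:27:02.

02:14:27:02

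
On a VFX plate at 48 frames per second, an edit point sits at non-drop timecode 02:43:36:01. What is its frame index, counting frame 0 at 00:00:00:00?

frame 471169

Total seconds to the label: (2 × 3600 + 43 × 60 + 36) = 9816.
Frame index = 9816 × 48 + 1 = 471169.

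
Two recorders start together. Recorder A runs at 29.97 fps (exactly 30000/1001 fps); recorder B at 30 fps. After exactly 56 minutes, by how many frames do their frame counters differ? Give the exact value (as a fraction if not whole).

56 min = 3360 s.
A emits 30000/1001 × 3360 = 14400000/143 frames; B emits 30 × 3360 = 100800.
Difference = 14400/143 frames (≈ 100.6993); B is ahead of A.

14400/143 frames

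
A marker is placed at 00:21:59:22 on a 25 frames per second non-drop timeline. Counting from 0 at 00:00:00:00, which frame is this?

frame 32997

Total seconds to the label: (0 × 3600 + 21 × 60 + 59) = 1319.
Frame index = 1319 × 25 + 22 = 32997.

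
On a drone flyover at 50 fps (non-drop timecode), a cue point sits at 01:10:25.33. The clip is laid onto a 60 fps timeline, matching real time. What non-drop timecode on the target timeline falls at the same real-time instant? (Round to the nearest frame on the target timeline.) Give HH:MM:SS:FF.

01:10:25:40

Source frame index: (1×3600 + 10×60 + 25) × 50 + 33 = 211283.
Real time: 211283 / (50) = 211283/50 s.
Target frame: (211283/50) × (60) = 1267698/5 ≈ 253539.600 → 253540.
At 60 labels/s: frame 253540 → 01:10:25:40.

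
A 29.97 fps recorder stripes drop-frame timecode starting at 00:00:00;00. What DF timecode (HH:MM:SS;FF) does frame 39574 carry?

00:22:00;14

Ten DF minutes hold 17982 frames, so frame 39574 lies in block 2 (frames 35964–53945) with 3610 frames into that block.
The block's first minute is 1800 frames and the rest 1798 each; 3610 frames reaches minute 2, so 2 × 18 + 2 × 2 = 40 labels have been skipped so far.
Adding those back, label number 39574 + 40 = 39614 at 30 labels/s is 1320 s + 14 f = 0 h 22 min 0 s frame 14, i.e. 00:22:00;14.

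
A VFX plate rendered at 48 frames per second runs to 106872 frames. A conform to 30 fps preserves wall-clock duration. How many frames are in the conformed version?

Target frames = source frames × (target rate / source rate) = 106872 × (30)/(48) = 106872 × 5/8 = 66795.

66795 frames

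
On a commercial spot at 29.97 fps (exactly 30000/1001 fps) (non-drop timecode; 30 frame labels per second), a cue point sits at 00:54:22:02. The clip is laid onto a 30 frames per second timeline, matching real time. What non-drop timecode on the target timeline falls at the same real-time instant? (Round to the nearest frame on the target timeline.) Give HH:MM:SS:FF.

Source frame index: (0×3600 + 54×60 + 22) × 30 + 2 = 97862.
Real time: 97862 / (30000/1001) = 48979931/15000 s.
Target frame: (48979931/15000) × (30) = 48979931/500 ≈ 97959.862 → 97960.
At 30 labels/s: frame 97960 → 00:54:25:10.

00:54:25:10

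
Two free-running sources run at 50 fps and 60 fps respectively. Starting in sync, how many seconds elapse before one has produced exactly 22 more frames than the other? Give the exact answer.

The gap grows by |60 − 50| = 10 frames per second.
Time for a 22-frame gap: 22 ÷ (10) = 2.2 s.

2.2 seconds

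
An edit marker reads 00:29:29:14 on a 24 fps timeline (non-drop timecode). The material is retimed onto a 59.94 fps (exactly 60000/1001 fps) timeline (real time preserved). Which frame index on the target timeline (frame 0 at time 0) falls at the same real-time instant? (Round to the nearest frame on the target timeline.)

frame 106069

Source frame index: (0×3600 + 29×60 + 29) × 24 + 14 = 42470.
Real time: 42470 / (24) = 21235/12 s.
Target frame: (21235/12) × (60000/1001) = 106175000/1001 ≈ 106068.931 → 106069.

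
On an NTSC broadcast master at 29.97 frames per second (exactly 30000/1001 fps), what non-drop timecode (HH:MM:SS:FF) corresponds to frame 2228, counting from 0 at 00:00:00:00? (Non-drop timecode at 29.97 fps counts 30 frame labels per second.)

2228 ÷ 30 = 74 full seconds, remainder 8 frames.
74 s = 0 h 1 min 14 s.
Timecode: 00:01:14:08.

00:01:14:08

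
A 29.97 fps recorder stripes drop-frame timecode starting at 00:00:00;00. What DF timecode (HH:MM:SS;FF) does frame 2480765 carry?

Ten DF minutes hold 17982 frames, so frame 2480765 lies in block 137 (frames 2463534–2481515) with 17231 frames into that block.
The block's first minute is 1800 frames and the rest 1798 each; 17231 frames reaches minute 9, so 137 × 18 + 9 × 2 = 2484 labels have been skipped so far.
Adding those back, label number 2480765 + 2484 = 2483249 at 30 labels/s is 82774 s + 29 f = 22 h 59 min 34 s frame 29, i.e. 22:59:34;29.

22:59:34;29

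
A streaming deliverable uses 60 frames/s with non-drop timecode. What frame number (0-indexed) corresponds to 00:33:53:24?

frame 122004

Total seconds to the label: (0 × 3600 + 33 × 60 + 53) = 2033.
Frame index = 2033 × 60 + 24 = 122004.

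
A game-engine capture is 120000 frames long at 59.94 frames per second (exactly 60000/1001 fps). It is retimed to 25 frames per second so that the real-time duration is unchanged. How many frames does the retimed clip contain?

50050 frames

Target frames = source frames × (target rate / source rate) = 120000 × (25)/(60000/1001) = 120000 × 1001/2400 = 50050.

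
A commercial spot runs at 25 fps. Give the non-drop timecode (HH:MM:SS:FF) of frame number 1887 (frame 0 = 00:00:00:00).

1887 ÷ 25 = 75 full seconds, remainder 12 frames.
75 s = 0 h 1 min 15 s.
Timecode: 00:01:15:12.

00:01:15:12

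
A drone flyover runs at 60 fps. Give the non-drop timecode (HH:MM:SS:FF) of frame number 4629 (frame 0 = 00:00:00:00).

00:01:17:09

4629 ÷ 60 = 77 full seconds, remainder 9 frames.
77 s = 0 h 1 min 17 s.
Timecode: 00:01:17:09.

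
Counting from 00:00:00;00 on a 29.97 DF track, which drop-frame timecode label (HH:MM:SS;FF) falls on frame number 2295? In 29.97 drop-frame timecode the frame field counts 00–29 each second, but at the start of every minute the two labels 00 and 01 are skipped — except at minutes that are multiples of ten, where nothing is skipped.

00:01:16;17

Each 10-minute DF block holds 10 × 60 × 30 − 9 × 2 = 17982 frames. 2295 ÷ 17982 → 0 full blocks, remainder 2295.
Within the partial block the first minute is 1800 frames and each further minute 1798, so 1 further minute boundary passed. Total skipped labels = 18 × 0 + 2 × 1 = 2.
Non-drop label index = 2295 + 2 = 2297; at 30 labels/s that is 00:01:16:17, i.e. DF 00:01:16;17.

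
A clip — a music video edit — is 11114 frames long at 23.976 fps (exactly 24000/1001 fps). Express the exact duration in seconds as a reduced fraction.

Running time = 11114 ÷ (24000/1001) = 11114 × 1001/24000 = 5562557/12000 s.

5562557/12000 seconds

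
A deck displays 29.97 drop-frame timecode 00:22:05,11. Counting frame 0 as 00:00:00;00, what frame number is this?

Complete 10-minute blocks: 2, each 17982 frames → 35964.
Remaining 2 whole minutes in the current block: 1800 + 1 × 1798 = 3598 frames.
Within the current minute: 5 × 30 + 11 − 2 = 159 (labels ;00/;01 skipped at this minute). Total = 35964 + 3598 + 159 = 39721.

39721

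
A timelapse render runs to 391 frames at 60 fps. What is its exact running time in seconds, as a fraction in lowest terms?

391/60 seconds

Running time = 391 ÷ (60) = 391 × 1/60 = 391/60 s.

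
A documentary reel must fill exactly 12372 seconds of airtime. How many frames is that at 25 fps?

309300 frames

Frames = 12372 × 25 = 309300.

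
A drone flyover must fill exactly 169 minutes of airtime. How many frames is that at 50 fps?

169 min = 10140 s.
Frames = 10140 × 50 = 507000.

507000 frames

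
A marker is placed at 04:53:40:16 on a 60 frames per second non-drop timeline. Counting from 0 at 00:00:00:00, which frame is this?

Total seconds to the label: (4 × 3600 + 53 × 60 + 40) = 17620.
Frame index = 17620 × 60 + 16 = 1057216.

1057216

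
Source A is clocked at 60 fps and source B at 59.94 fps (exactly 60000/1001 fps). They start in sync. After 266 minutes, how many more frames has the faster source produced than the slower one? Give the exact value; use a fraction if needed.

266 min = 15960 s.
A emits 60 × 15960 = 957600 frames; B emits 60000/1001 × 15960 = 136800000/143.
Difference = 136800/143 frames (≈ 956.6434); B is behind A.

136800/143 frames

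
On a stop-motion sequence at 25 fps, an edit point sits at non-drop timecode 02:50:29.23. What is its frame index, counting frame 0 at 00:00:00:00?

Total seconds to the label: (2 × 3600 + 50 × 60 + 29) = 10229.
Frame index = 10229 × 25 + 23 = 255748.

255748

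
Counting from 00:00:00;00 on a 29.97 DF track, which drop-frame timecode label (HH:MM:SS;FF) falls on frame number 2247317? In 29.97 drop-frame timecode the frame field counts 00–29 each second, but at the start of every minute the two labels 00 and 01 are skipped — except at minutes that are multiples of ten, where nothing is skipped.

20:49:45;17

Each 10-minute DF block holds 10 × 60 × 30 − 9 × 2 = 17982 frames. 2247317 ÷ 17982 → 124 full blocks, remainder 17549.
Within the partial block the first minute is 1800 frames and each further minute 1798, so 9 further minute boundaries passed. Total skipped labels = 18 × 124 + 2 × 9 = 2250.
Non-drop label index = 2247317 + 2250 = 2249567; at 30 labels/s that is 20:49:45:17, i.e. DF 20:49:45;17.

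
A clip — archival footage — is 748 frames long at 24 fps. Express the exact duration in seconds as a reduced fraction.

Running time = 748 ÷ (24) = 748 × 1/24 = 187/6 s.

187/6 seconds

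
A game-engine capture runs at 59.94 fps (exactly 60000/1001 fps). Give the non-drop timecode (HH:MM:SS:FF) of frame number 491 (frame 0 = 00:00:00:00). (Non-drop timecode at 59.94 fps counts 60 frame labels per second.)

00:00:08:11

491 ÷ 60 = 8 full seconds, remainder 11 frames.
8 s = 0 h 0 min 8 s.
Timecode: 00:00:08:11.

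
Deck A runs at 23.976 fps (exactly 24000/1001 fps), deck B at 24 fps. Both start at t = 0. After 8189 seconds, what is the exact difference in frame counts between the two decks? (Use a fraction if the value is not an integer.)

196536/1001 frames

A emits 24000/1001 × 8189 = 196536000/1001 frames; B emits 24 × 8189 = 196536.
Difference = 196536/1001 frames (≈ 196.3397); B is ahead of A.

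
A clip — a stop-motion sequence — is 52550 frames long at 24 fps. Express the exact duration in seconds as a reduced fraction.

26275/12 seconds

Running time = 52550 ÷ (24) = 52550 × 1/24 = 26275/12 s.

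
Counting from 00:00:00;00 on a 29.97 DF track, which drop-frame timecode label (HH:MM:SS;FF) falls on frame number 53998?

Each 10-minute DF block holds 10 × 60 × 30 − 9 × 2 = 17982 frames. 53998 ÷ 17982 → 3 full blocks, remainder 52.
Within the partial block the first minute is 1800 frames and each further minute 1798, so 0 further minute boundaries passed. Total skipped labels = 18 × 3 + 2 × 0 = 54.
Non-drop label index = 53998 + 54 = 54052; at 30 labels/s that is 00:30:01:22, i.e. DF 00:30:01;22.

00:30:01;22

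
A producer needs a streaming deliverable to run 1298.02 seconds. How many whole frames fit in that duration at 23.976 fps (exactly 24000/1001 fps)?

31121 frames

Frames = 1298.02 × 24000/1001 = 31152480/1001 ≈ 31121.3586.
Complete frames: 31121.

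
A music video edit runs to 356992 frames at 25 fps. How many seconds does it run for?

14279.68 seconds

Running time = 356992 / (25) = 14279.68 s.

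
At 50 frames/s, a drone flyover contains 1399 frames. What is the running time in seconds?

Running time = 1399 / (50) = 27.98 s.

27.98 seconds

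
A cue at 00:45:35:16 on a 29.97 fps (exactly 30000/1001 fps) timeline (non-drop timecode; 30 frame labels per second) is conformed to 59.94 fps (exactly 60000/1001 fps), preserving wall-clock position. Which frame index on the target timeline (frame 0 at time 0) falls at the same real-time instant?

Source frame index: (0×3600 + 45×60 + 35) × 30 + 16 = 82066.
Real time: 82066 / (30000/1001) = 41074033/15000 s.
Target frame: (41074033/15000) × (60000/1001) = 164132.

frame 164132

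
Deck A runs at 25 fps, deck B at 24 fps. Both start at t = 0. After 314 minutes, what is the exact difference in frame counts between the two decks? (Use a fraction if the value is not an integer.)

314 min = 18840 s.
A emits 25 × 18840 = 471000 frames; B emits 24 × 18840 = 452160.
Difference = 18840 frames; B is behind A.

18840 frames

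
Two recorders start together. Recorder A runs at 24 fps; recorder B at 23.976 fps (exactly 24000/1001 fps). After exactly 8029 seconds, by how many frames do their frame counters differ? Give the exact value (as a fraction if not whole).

A emits 24 × 8029 = 192696 frames; B emits 24000/1001 × 8029 = 27528000/143.
Difference = 27528/143 frames (≈ 192.5035); B is behind A.

27528/143 frames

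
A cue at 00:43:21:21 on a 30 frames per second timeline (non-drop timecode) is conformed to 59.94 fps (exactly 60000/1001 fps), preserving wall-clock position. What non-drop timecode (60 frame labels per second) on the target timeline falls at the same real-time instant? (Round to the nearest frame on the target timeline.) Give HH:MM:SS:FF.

Source frame index: (0×3600 + 43×60 + 21) × 30 + 21 = 78051.
Real time: 78051 / (30) = 26017/10 s.
Target frame: (26017/10) × (60000/1001) = 156102000/1001 ≈ 155946.054 → 155946.
At 60 labels/s: frame 155946 → 00:43:19:06.

00:43:19:06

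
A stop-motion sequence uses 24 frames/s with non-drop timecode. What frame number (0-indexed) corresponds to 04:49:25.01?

416761

Total seconds to the label: (4 × 3600 + 49 × 60 + 25) = 17365.
Frame index = 17365 × 24 + 1 = 416761.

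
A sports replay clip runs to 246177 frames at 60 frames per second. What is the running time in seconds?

4102.95 seconds

Running time = 246177 / (60) = 4102.95 s.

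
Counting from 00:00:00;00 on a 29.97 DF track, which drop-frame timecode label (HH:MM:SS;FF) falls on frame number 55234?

00:30:42;28

Each 10-minute DF block holds 10 × 60 × 30 − 9 × 2 = 17982 frames. 55234 ÷ 17982 → 3 full blocks, remainder 1288.
Within the partial block the first minute is 1800 frames and each further minute 1798, so 0 further minute boundaries passed. Total skipped labels = 18 × 3 + 2 × 0 = 54.
Non-drop label index = 55234 + 54 = 55288; at 30 labels/s that is 00:30:42:28, i.e. DF 00:30:42;28.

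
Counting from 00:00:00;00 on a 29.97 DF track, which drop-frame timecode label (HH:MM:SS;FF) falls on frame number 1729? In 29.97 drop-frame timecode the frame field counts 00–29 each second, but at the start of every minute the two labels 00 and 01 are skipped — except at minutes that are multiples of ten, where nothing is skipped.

Ten DF minutes hold 17982 frames, so frame 1729 lies in block 0 (frames 0–17981) with 1729 frames into that block.
The block's first minute is 1800 frames and the rest 1798 each; 1729 frames reaches minute 0, so 0 × 18 + 0 × 2 = 0 labels have been skipped so far.
Adding those back, label number 1729 + 0 = 1729 at 30 labels/s is 57 s + 19 f = 0 h 0 min 57 s frame 19, i.e. 00:00:57;19.

00:00:57;19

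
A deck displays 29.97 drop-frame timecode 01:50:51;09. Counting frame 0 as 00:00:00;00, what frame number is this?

199341

Complete 10-minute blocks: 11, each 17982 frames → 197802.
Remaining 0 whole minutes in the current block: 0 frames.
Within the current minute: 51 × 30 + 9 = 1539. Total = 197802 + 0 + 1539 = 199341.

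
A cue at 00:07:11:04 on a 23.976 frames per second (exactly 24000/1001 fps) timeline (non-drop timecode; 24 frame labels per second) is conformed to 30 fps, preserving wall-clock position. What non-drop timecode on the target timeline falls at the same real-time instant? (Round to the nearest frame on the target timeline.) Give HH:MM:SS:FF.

Source frame index: (0×3600 + 7×60 + 11) × 24 + 4 = 10348.
Real time: 10348 / (24000/1001) = 2589587/6000 s.
Target frame: (2589587/6000) × (30) = 2589587/200 ≈ 12947.935 → 12948.
At 30 labels/s: frame 12948 → 00:07:11:18.

00:07:11:18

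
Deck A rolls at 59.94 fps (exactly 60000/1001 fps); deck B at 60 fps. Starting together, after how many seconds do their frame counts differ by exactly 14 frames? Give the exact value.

7007/30 seconds

The gap grows by |60 − 60000/1001| = 60/1001 frames per second.
Time for a 14-frame gap: 14 ÷ (60/1001) = 7007/30 s.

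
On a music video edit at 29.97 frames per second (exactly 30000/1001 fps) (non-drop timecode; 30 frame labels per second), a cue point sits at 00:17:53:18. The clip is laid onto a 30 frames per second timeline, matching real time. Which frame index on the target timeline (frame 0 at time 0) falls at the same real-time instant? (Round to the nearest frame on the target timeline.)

Source frame index: (0×3600 + 17×60 + 53) × 30 + 18 = 32208.
Real time: 32208 / (30000/1001) = 671671/625 s.
Target frame: (671671/625) × (30) = 4030026/125 ≈ 32240.208 → 32240.

frame 32240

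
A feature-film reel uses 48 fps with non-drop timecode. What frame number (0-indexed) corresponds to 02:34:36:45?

445293

Total seconds to the label: (2 × 3600 + 34 × 60 + 36) = 9276.
Frame index = 9276 × 48 + 45 = 445293.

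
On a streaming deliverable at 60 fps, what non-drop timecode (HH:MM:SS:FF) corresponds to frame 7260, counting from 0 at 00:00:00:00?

7260 ÷ 60 = 121 full seconds, remainder 0 frames.
121 s = 0 h 2 min 1 s.
Timecode: 00:02:01:00.

00:02:01:00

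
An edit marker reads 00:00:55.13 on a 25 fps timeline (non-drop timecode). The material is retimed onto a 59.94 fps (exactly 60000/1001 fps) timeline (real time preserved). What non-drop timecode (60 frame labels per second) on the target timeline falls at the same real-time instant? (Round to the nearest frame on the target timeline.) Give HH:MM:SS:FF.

00:00:55:28

Source frame index: (0×3600 + 0×60 + 55) × 25 + 13 = 1388.
Real time: 1388 / (25) = 1388/25 s.
Target frame: (1388/25) × (60000/1001) = 3331200/1001 ≈ 3327.872 → 3328.
At 60 labels/s: frame 3328 → 00:00:55:28.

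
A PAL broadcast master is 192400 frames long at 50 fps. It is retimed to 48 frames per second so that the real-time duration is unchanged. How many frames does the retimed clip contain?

184704 frames

Target frames = source frames × (target rate / source rate) = 192400 × (48)/(50) = 192400 × 24/25 = 184704.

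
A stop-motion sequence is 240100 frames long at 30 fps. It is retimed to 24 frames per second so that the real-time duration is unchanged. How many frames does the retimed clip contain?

192080 frames

Target frames = source frames × (target rate / source rate) = 240100 × (24)/(30) = 240100 × 4/5 = 192080.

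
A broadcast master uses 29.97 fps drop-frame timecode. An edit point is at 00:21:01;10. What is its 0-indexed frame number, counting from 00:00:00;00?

37802

Complete 10-minute blocks: 2, each 17982 frames → 35964.
Remaining 1 whole minute in the current block: 1800 + 0 × 1798 = 1800 frames.
Within the current minute: 1 × 30 + 10 − 2 = 38 (labels ;00/;01 skipped at this minute). Total = 35964 + 1800 + 38 = 37802.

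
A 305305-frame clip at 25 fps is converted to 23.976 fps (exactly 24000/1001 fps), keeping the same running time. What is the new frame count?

Target frames = source frames × (target rate / source rate) = 305305 × (24000/1001)/(25) = 305305 × 960/1001 = 292800.

292800 frames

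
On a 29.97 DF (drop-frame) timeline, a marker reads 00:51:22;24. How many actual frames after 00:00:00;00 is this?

As if non-drop at 30 labels/s: (0 × 3600 + 51 × 60 + 22) × 30 + 24 = 92484.
Minute boundaries passed: 51; those not divisible by 10: 51 − 5 = 46; dropped labels = 2 × 46 = 92.
Actual frame index = 92484 − 92 = 92392.

92392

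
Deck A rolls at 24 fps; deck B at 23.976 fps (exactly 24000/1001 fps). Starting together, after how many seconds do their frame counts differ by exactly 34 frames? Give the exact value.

17017/12 seconds

The gap grows by |24000/1001 − 24| = 24/1001 frames per second.
Time for a 34-frame gap: 34 ÷ (24/1001) = 17017/12 s.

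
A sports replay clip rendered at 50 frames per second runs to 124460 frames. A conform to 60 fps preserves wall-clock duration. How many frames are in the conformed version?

Target frames = source frames × (target rate / source rate) = 124460 × (60)/(50) = 124460 × 6/5 = 149352.

149352 frames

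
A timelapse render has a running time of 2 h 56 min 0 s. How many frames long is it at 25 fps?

264000 frames

2 h 56 min 0 s = 10560 s.
Frames = 10560 × 25 = 264000.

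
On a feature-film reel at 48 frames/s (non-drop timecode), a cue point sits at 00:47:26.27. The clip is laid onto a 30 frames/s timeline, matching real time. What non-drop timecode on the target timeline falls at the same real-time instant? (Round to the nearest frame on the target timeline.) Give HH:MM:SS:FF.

00:47:26:17

Source frame index: (0×3600 + 47×60 + 26) × 48 + 27 = 136635.
Real time: 136635 / (48) = 45545/16 s.
Target frame: (45545/16) × (30) = 683175/8 ≈ 85396.875 → 85397.
At 30 labels/s: frame 85397 → 00:47:26:17.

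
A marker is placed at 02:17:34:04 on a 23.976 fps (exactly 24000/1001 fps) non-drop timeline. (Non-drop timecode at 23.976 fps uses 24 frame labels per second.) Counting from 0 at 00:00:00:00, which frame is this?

Total seconds to the label: (2 × 3600 + 17 × 60 + 34) = 8254.
Frame index = 8254 × 24 + 4 = 198100.

198100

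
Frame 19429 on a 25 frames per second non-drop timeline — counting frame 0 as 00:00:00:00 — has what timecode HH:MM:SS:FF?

00:12:57:04

19429 ÷ 25 = 777 full seconds, remainder 4 frames.
777 s = 0 h 12 min 57 s.
Timecode: 00:12:57:04.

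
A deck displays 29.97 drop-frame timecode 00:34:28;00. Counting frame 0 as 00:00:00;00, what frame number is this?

61978

As if non-drop at 30 labels/s: (0 × 3600 + 34 × 60 + 28) × 30 + 0 = 62040.
Minute boundaries passed: 34; those not divisible by 10: 34 − 3 = 31; dropped labels = 2 × 31 = 62.
Actual frame index = 62040 − 62 = 61978.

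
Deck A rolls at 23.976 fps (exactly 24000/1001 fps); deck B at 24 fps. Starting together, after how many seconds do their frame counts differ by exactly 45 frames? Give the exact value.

The gap grows by |24 − 24000/1001| = 24/1001 frames per second.
Time for a 45-frame gap: 45 ÷ (24/1001) = 1876.875 s.

1876.875 seconds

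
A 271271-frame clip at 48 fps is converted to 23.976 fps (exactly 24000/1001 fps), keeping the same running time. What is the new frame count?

Target frames = source frames × (target rate / source rate) = 271271 × (24000/1001)/(48) = 271271 × 500/1001 = 135500.

135500 frames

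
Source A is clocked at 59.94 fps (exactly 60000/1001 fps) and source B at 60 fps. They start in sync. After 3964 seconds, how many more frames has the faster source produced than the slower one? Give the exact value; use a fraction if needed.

237840/1001 frames

A emits 60000/1001 × 3964 = 237840000/1001 frames; B emits 60 × 3964 = 237840.
Difference = 237840/1001 frames (≈ 237.6024); B is ahead of A.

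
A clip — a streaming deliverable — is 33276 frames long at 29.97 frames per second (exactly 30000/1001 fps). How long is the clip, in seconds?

Running time = 33276 / (30000/1001) = 1110.3092 s.

1110.3092 seconds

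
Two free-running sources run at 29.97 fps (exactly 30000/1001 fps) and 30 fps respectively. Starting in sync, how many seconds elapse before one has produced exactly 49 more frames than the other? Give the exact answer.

The gap grows by |30 − 30000/1001| = 30/1001 frames per second.
Time for a 49-frame gap: 49 ÷ (30/1001) = 49049/30 s.

49049/30 seconds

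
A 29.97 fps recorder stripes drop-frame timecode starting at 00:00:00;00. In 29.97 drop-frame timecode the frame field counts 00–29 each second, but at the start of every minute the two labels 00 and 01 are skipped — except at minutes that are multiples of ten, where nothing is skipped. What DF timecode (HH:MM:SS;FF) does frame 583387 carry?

Each 10-minute DF block holds 10 × 60 × 30 − 9 × 2 = 17982 frames. 583387 ÷ 17982 → 32 full blocks, remainder 7963.
Within the partial block the first minute is 1800 frames and each further minute 1798, so 4 further minute boundaries passed. Total skipped labels = 18 × 32 + 2 × 4 = 584.
Non-drop label index = 583387 + 584 = 583971; at 30 labels/s that is 05:24:25:21, i.e. DF 05:24:25;21.

05:24:25;21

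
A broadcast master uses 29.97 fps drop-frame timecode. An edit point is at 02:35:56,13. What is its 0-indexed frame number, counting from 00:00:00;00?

As if non-drop at 30 labels/s: (2 × 3600 + 35 × 60 + 56) × 30 + 13 = 280693.
Minute boundaries passed: 155; those not divisible by 10: 155 − 15 = 140; dropped labels = 2 × 140 = 280.
Actual frame index = 280693 − 280 = 280413.

280413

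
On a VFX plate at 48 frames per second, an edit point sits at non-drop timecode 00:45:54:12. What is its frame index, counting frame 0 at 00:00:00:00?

Total seconds to the label: (0 × 3600 + 45 × 60 + 54) = 2754.
Frame index = 2754 × 48 + 12 = 132204.

frame 132204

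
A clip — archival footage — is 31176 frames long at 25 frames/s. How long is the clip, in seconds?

1247.04 seconds

Running time = 31176 / (25) = 1247.04 s.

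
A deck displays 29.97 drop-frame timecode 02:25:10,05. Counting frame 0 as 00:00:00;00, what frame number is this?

Complete 10-minute blocks: 14, each 17982 frames → 251748.
Remaining 5 whole minutes in the current block: 1800 + 4 × 1798 = 8992 frames.
Within the current minute: 10 × 30 + 5 − 2 = 303 (labels ;00/;01 skipped at this minute). Total = 251748 + 8992 + 303 = 261043.

261043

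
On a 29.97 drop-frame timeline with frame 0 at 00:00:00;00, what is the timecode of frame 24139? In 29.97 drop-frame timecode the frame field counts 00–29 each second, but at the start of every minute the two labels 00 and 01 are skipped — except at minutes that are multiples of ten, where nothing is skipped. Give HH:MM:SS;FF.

Each 10-minute DF block holds 10 × 60 × 30 − 9 × 2 = 17982 frames. 24139 ÷ 17982 → 1 full block, remainder 6157.
Within the partial block the first minute is 1800 frames and each further minute 1798, so 3 further minute boundaries passed. Total skipped labels = 18 × 1 + 2 × 3 = 24.
Non-drop label index = 24139 + 24 = 24163; at 30 labels/s that is 00:13:25:13, i.e. DF 00:13:25;13.

00:13:25;13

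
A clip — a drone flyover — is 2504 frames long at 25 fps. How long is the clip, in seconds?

100.16 seconds

Running time = 2504 / (25) = 100.16 s.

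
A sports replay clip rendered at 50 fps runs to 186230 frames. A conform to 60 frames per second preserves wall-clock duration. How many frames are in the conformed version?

223476 frames

Target frames = source frames × (target rate / source rate) = 186230 × (60)/(50) = 186230 × 6/5 = 223476.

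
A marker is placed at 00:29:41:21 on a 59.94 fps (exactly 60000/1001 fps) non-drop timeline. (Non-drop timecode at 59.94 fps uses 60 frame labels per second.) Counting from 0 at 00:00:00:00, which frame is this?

Total seconds to the label: (0 × 3600 + 29 × 60 + 41) = 1781.
Frame index = 1781 × 60 + 21 = 106881.

106881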